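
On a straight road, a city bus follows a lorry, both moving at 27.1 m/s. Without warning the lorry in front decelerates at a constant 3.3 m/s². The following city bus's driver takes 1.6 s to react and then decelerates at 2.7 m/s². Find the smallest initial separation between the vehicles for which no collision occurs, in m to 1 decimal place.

Minimum gap ≈ 68.1 m

Leader travels v²/(2a_L) = 734.410 / 6.600 = 111.274 m before stopping.
Follower covers v·t_r = 27.1000 × 1.6 = 43.360 m while reacting, then v²/(2a_F) = 734.410 / 5.400 = 136.002 m while braking, for a total of 43.360 + 136.002 = 179.362 m.
Since a_F ≤ a_L and the follower starts braking later, the follower is never slower than the leader, so the closest approach is when both have stopped.
Minimum gap = 179.362 − 111.274 = 68.088 m.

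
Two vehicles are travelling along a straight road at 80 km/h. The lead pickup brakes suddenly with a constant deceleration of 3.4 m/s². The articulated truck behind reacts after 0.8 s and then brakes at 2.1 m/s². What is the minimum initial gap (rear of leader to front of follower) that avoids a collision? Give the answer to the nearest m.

80 km/h ÷ 3.6 = 22.2222 m/s.
Leader travels v²/(2a_L) = 493.826 / 6.800 = 72.621 m before stopping.
Follower covers v·t_r = 22.2222 × 0.8 = 17.778 m while reacting, then v²/(2a_F) = 493.826 / 4.200 = 117.578 m while braking, for a total of 17.778 + 117.578 = 135.356 m.
Since a_F ≤ a_L and the follower starts braking later, the follower is never slower than the leader, so the closest approach is when both have stopped.
Minimum gap = 135.356 − 72.621 = 62.735 m.

Minimum gap ≈ 63 m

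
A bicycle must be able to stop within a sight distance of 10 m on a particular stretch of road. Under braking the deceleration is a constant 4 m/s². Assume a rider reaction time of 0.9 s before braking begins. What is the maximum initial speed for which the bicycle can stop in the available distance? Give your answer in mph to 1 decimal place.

Maximum speed ≈ 13.5 mph

Stopping distance: v·t_r + v²/(2a) = 10 with t_r = 0.9 s and a = 4.000 m/s².
So v² + 7.200 v − 80.00 = 0.
Positive root: v = −a·t_r + √((a·t_r)² + 2a·d) = −3.600 + √(12.960 + 80.00) = 6.0416 m/s.
6.0416 m/s ÷ 0.44704 = 13.515 mph.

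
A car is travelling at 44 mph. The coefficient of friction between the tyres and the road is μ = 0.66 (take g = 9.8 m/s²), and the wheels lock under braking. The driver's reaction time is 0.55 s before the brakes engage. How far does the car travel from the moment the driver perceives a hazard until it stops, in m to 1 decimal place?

44 mph × 0.44704 = 19.6698 m/s.
a = μg = 0.66 × 9.8 = 6.468 m/s².
Reaction distance = v·t_r = 19.6698 × 0.55 = 10.818 m.
Braking distance = v²/(2a) = 19.6698² / (2 × 6.468) = 386.901 / 12.936 = 29.909 m.
Total = 10.818 + 29.909 = 40.727 m.

Total stopping distance ≈ 40.7 m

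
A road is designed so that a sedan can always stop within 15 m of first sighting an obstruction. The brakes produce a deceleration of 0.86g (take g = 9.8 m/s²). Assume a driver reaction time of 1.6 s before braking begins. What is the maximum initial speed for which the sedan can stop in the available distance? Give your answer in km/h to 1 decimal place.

Maximum speed ≈ 26.5 km/h

a = 0.86 × 9.8 = 8.428 m/s².
Stopping distance: v·t_r + v²/(2a) = 15 with t_r = 1.6 s and a = 8.428 m/s².
So v² + 26.970 v − 252.84 = 0.
Positive root: v = −a·t_r + √((a·t_r)² + 2a·d) = −13.485 + √(181.845 + 252.84) = 7.3641 m/s.
7.3641 m/s × 3.6 = 26.511 km/h.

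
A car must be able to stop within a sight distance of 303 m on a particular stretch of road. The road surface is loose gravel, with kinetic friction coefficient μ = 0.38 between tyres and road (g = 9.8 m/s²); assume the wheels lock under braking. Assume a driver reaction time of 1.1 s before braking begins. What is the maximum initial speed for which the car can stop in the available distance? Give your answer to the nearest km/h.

Maximum speed ≈ 157 km/h

a = μg = 0.38 × 9.8 = 3.724 m/s².
Stopping distance: v·t_r + v²/(2a) = 303 with t_r = 1.1 s and a = 3.724 m/s².
So v² + 8.193 v − 2256.74 = 0.
Positive root: v = −a·t_r + √((a·t_r)² + 2a·d) = −4.096 + √(16.777 + 2256.74) = 43.5854 m/s.
43.5854 m/s × 3.6 = 156.907 km/h.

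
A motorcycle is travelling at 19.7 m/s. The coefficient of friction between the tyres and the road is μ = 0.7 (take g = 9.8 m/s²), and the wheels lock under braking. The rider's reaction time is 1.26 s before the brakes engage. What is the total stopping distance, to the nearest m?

a = μg = 0.7 × 9.8 = 6.860 m/s².
Reaction distance = v·t_r = 19.7000 × 1.26 = 24.822 m.
Braking distance = v²/(2a) = 19.7000² / (2 × 6.860) = 388.090 / 13.720 = 28.286 m.
Total = 24.822 + 28.286 = 53.108 m.

Total stopping distance ≈ 53 m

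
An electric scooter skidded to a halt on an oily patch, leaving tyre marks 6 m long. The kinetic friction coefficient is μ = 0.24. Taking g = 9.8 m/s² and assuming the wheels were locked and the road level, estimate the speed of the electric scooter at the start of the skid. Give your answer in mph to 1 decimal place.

Deceleration a = μg = 0.24 × 9.8 = 2.352 m/s².
v = √(2a·d) = √(2 × 2.352 × 6) = √28.224 = 5.3126 m/s.
= 5.3126 ÷ 0.44704 = 11.884 mph.

Initial speed ≈ 11.9 mph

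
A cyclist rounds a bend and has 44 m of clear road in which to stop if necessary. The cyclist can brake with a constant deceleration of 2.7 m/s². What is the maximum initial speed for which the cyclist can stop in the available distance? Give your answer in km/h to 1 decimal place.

Maximum speed ≈ 55.5 km/h

v²/(2a) = d ⇒ v = √(2 × 2.700 × 44) = √237.60 = 15.4143 m/s.
15.4143 m/s × 3.6 = 55.491 km/h.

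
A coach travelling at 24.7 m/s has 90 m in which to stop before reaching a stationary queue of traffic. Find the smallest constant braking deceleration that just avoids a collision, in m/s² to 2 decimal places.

v² = 2a·d ⇒ a = v²/(2d) = 24.7000² / (2 × 90.000) = 610.090 / 180.000 = 3.3894 m/s².

Required deceleration ≈ 3.39 m/s²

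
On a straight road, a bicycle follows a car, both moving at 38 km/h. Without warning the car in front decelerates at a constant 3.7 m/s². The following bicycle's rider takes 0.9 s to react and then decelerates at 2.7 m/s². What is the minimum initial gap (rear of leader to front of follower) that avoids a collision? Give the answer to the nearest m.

38 km/h ÷ 3.6 = 10.5556 m/s.
Leader travels v²/(2a_L) = 111.421 / 7.400 = 15.057 m before stopping.
Follower covers v·t_r = 10.5556 × 0.9 = 9.500 m while reacting, then v²/(2a_F) = 111.421 / 5.400 = 20.634 m while braking, for a total of 9.500 + 20.634 = 30.134 m.
Since a_F ≤ a_L and the follower starts braking later, the follower is never slower than the leader, so the closest approach is when both have stopped.
Minimum gap = 30.134 − 15.057 = 15.077 m.

Minimum gap ≈ 15 m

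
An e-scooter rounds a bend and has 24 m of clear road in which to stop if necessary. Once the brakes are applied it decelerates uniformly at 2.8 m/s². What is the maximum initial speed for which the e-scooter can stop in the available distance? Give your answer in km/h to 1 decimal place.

v²/(2a) = d ⇒ v = √(2 × 2.800 × 24) = √134.40 = 11.5931 m/s.
11.5931 m/s × 3.6 = 41.735 km/h.

Maximum speed ≈ 41.7 km/h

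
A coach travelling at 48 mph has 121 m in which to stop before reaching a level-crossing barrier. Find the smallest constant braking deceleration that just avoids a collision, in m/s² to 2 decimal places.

Required deceleration ≈ 1.90 m/s²

48 mph × 0.44704 = 21.4579 m/s.
v² = 2a·d ⇒ a = v²/(2d) = 21.4579² / (2 × 121.000) = 460.441 / 242.000 = 1.9026 m/s².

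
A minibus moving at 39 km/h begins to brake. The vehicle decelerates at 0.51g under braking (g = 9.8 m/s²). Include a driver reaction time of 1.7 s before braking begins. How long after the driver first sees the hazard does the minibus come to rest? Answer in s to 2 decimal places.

Total time ≈ 3.87 s

39 km/h ÷ 3.6 = 10.8333 m/s.
a = 0.51 × 9.8 = 4.998 m/s².
Braking time = v/a = 10.8333 / 4.998 = 2.168 s.
Total = 1.7 + 2.168 = 3.868 s.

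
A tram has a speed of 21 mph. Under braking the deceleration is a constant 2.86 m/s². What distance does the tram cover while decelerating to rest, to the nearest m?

21 mph × 0.44704 = 9.3878 m/s.
Braking distance = v²/(2a) = 9.3878² / (2 × 2.860) = 88.131 / 5.720 = 15.408 m.

Braking distance ≈ 15 m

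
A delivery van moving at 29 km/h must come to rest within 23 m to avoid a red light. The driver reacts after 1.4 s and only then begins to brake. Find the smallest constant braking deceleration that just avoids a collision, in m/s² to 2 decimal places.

29 km/h ÷ 3.6 = 8.0556 m/s.
Distance covered during reaction = 8.0556 × 1.4 = 11.278 m.
Distance available for braking: 23 − 11.278 = 11.722 m.
v² = 2a·d ⇒ a = v²/(2d) = 8.0556² / (2 × 11.722) = 64.893 / 23.444 = 2.7680 m/s².

Required deceleration ≈ 2.77 m/s²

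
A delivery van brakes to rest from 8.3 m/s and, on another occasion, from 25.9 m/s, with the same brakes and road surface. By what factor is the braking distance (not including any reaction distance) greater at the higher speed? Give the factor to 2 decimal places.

Factor ≈ 9.74

Braking distance d = v²/(2a), so with a fixed, d ∝ v².
Factor = (25.9/8.3)² = 3.1205² = 9.7375.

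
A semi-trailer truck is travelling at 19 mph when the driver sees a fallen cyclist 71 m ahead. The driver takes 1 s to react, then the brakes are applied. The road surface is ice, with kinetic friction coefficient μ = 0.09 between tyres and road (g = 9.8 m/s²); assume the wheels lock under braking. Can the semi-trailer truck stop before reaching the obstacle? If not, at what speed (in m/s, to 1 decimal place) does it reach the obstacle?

Yes — it stops about 21.6 m short of the obstacle, so it never reaches it

19 mph × 0.44704 = 8.4938 m/s.
a = μg = 0.09 × 9.8 = 0.882 m/s².
Reaction distance = 8.4938 × 1 = 8.494 m.
Braking distance = v²/(2a) = 72.145 / 1.764 = 40.899 m.
Total stopping distance = 8.494 + 40.899 = 49.393 m, vs 71 m available — it stops with 71 − 49.393 = 21.607 m to spare.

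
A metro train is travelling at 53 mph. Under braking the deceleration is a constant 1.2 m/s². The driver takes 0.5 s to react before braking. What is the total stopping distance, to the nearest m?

Total stopping distance ≈ 246 m

53 mph × 0.44704 = 23.6931 m/s.
Reaction distance = v·t_r = 23.6931 × 0.5 = 11.847 m.
Braking distance = v²/(2a) = 23.6931² / (2 × 1.200) = 561.363 / 2.400 = 233.901 m.
Total = 11.847 + 233.901 = 245.748 m.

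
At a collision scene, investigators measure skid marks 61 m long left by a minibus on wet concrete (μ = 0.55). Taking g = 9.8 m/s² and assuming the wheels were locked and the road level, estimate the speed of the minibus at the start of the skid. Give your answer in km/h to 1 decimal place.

Initial speed ≈ 92.3 km/h

Deceleration a = μg = 0.55 × 9.8 = 5.390 m/s².
v = √(2a·d) = √(2 × 5.390 × 61) = √657.580 = 25.6433 m/s.
= 25.6433 × 3.6 = 92.316 km/h.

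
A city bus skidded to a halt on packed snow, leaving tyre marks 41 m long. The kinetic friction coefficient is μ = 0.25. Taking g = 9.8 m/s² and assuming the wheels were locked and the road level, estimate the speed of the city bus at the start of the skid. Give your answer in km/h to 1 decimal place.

Initial speed ≈ 51.0 km/h

Deceleration a = μg = 0.25 × 9.8 = 2.450 m/s².
v = √(2a·d) = √(2 × 2.450 × 41) = √200.900 = 14.1739 m/s.
= 14.1739 × 3.6 = 51.026 km/h.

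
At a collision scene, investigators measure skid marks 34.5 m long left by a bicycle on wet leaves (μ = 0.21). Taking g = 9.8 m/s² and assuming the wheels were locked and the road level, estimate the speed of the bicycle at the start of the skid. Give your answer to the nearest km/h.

Deceleration a = μg = 0.21 × 9.8 = 2.058 m/s².
v = √(2a·d) = √(2 × 2.058 × 34.5) = √142.002 = 11.9165 m/s.
= 11.9165 × 3.6 = 42.899 km/h.

Initial speed ≈ 43 km/h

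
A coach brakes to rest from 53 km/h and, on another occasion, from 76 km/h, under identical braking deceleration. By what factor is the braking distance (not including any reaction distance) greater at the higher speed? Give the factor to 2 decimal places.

Braking distance d = v²/(2a), so with a fixed, d ∝ v².
Factor = (76/53)² = 1.4340² = 2.0564.

Factor ≈ 2.06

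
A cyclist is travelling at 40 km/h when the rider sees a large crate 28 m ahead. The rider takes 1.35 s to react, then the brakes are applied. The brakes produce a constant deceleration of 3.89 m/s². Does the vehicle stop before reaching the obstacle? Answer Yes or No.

40 km/h ÷ 3.6 = 11.1111 m/s.
Reaction distance = 11.1111 × 1.35 = 15.000 m.
Braking distance = v²/(2a) = 123.457 / 7.780 = 15.869 m.
Total stopping distance = 15.000 + 15.869 = 30.869 m, vs 28 m available — it cannot stop in time and overshoots by 30.869 − 28 = 2.869 m.

No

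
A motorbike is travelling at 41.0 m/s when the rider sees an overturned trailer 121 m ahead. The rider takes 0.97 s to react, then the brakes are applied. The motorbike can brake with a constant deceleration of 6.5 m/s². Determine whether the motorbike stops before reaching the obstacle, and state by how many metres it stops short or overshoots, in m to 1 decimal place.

No — it overshoots by 48.1 m

Reaction distance = 41.0000 × 0.97 = 39.770 m.
Braking distance = v²/(2a) = 1681.000 / 13.000 = 129.308 m.
Total stopping distance = 39.770 + 129.308 = 169.078 m, vs 121 m available — it cannot stop in time and overshoots by 169.078 − 121 = 48.078 m.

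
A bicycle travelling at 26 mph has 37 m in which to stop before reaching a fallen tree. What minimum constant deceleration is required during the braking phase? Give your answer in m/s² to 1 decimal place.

Required deceleration ≈ 1.8 m/s²

26 mph × 0.44704 = 11.6230 m/s.
v² = 2a·d ⇒ a = v²/(2d) = 11.6230² / (2 × 37.000) = 135.094 / 74.000 = 1.8256 m/s².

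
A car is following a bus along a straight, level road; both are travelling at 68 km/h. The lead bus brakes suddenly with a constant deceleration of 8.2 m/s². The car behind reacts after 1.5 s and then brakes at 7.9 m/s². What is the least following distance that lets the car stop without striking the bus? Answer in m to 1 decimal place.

68 km/h ÷ 3.6 = 18.8889 m/s.
Leader travels v²/(2a_L) = 356.791 / 16.400 = 21.756 m before stopping.
Follower covers v·t_r = 18.8889 × 1.5 = 28.333 m while reacting, then v²/(2a_F) = 356.791 / 15.800 = 22.582 m while braking, for a total of 28.333 + 22.582 = 50.915 m.
Since a_F ≤ a_L and the follower starts braking later, the follower is never slower than the leader, so the closest approach is when both have stopped.
Minimum gap = 50.915 − 21.756 = 29.159 m.

Minimum gap ≈ 29.2 m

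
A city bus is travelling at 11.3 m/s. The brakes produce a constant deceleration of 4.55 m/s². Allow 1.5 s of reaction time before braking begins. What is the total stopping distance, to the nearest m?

Total stopping distance ≈ 31 m

Reaction distance = v·t_r = 11.3000 × 1.5 = 16.950 m.
Braking distance = v²/(2a) = 11.3000² / (2 × 4.550) = 127.690 / 9.100 = 14.032 m.
Total = 16.950 + 14.032 = 30.982 m.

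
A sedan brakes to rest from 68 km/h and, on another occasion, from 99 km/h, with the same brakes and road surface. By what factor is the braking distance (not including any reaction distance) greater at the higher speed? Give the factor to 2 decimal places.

Braking distance d = v²/(2a), so with a fixed, d ∝ v².
Factor = (99/68)² = 1.4559² = 2.1196.

Factor ≈ 2.12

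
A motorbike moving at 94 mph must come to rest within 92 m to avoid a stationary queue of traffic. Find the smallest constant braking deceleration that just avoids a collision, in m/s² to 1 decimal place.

94 mph × 0.44704 = 42.0218 m/s.
v² = 2a·d ⇒ a = v²/(2d) = 42.0218² / (2 × 92.000) = 1765.832 / 184.000 = 9.5969 m/s².

Required deceleration ≈ 9.6 m/s²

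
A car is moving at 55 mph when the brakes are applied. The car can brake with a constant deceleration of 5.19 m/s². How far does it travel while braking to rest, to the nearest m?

55 mph × 0.44704 = 24.5872 m/s.
Braking distance = v²/(2a) = 24.5872² / (2 × 5.190) = 604.530 / 10.380 = 58.240 m.

Braking distance ≈ 58 m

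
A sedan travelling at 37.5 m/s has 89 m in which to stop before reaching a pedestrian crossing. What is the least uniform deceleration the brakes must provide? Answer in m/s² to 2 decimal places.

v² = 2a·d ⇒ a = v²/(2d) = 37.5000² / (2 × 89.000) = 1406.250 / 178.000 = 7.9003 m/s².

Required deceleration ≈ 7.90 m/s²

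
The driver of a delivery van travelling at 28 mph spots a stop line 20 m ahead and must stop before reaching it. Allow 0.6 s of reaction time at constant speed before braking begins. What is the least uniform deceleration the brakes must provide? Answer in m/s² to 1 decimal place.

28 mph × 0.44704 = 12.5171 m/s.
Distance covered during reaction = 12.5171 × 0.6 = 7.510 m.
Distance available for braking: 20 − 7.510 = 12.490 m.
v² = 2a·d ⇒ a = v²/(2d) = 12.5171² / (2 × 12.490) = 156.678 / 24.980 = 6.2721 m/s².

Required deceleration ≈ 6.3 m/s²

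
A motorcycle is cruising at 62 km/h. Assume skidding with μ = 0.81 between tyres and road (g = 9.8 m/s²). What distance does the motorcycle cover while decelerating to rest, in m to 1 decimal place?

Braking distance ≈ 18.7 m

62 km/h ÷ 3.6 = 17.2222 m/s.
a = μg = 0.81 × 9.8 = 7.938 m/s².
Braking distance = v²/(2a) = 17.2222² / (2 × 7.938) = 296.604 / 15.876 = 18.683 m.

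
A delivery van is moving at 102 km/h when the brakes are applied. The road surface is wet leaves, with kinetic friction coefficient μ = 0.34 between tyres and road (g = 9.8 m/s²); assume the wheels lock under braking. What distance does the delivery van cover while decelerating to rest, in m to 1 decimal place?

102 km/h ÷ 3.6 = 28.3333 m/s.
a = μg = 0.34 × 9.8 = 3.332 m/s².
Braking distance = v²/(2a) = 28.3333² / (2 × 3.332) = 802.776 / 6.664 = 120.465 m.

Braking distance ≈ 120.5 m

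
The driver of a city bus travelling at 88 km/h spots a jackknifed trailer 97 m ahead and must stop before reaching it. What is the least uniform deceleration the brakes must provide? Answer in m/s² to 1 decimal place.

Required deceleration ≈ 3.1 m/s²

88 km/h ÷ 3.6 = 24.4444 m/s.
v² = 2a·d ⇒ a = v²/(2d) = 24.4444² / (2 × 97.000) = 597.529 / 194.000 = 3.0800 m/s².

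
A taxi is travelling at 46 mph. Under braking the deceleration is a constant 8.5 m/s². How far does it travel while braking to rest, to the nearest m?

46 mph × 0.44704 = 20.5638 m/s.
Braking distance = v²/(2a) = 20.5638² / (2 × 8.500) = 422.870 / 17.000 = 24.875 m.

Braking distance ≈ 25 m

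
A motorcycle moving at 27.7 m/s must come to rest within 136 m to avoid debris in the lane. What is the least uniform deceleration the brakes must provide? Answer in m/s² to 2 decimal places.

v² = 2a·d ⇒ a = v²/(2d) = 27.7000² / (2 × 136.000) = 767.290 / 272.000 = 2.8209 m/s².

Required deceleration ≈ 2.82 m/s²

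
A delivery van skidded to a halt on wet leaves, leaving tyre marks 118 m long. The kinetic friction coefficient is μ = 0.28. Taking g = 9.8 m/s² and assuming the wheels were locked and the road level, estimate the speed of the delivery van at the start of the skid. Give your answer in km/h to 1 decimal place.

Deceleration a = μg = 0.28 × 9.8 = 2.744 m/s².
v = √(2a·d) = √(2 × 2.744 × 118) = √647.584 = 25.4477 m/s.
= 25.4477 × 3.6 = 91.612 km/h.

Initial speed ≈ 91.6 km/h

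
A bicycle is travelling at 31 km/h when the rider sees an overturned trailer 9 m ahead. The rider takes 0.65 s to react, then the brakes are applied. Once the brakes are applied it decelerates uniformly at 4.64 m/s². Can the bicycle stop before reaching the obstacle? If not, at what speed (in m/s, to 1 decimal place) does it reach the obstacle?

No — it strikes the obstacle at 6.5 m/s

31 km/h ÷ 3.6 = 8.6111 m/s.
Reaction distance = 8.6111 × 0.65 = 5.597 m.
Braking distance needed to stop: v²/(2a) = 74.151 / 9.280 = 7.990 m, so total needed = 5.597 + 7.990 = 13.587 m > 9 m — it cannot stop.
Distance remaining when braking begins: 9 − 5.597 = 3.403 m.
v² = v₀² − 2a·d = 74.151 − 2 × 4.640 × 3.403 = 42.571 m²/s².
v = √42.571 = 6.525 m/s.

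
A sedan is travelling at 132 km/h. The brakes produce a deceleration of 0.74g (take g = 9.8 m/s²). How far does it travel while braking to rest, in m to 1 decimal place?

132 km/h ÷ 3.6 = 36.6667 m/s.
a = 0.74 × 9.8 = 7.252 m/s².
Braking distance = v²/(2a) = 36.6667² / (2 × 7.252) = 1344.447 / 14.504 = 92.695 m.

Braking distance ≈ 92.7 m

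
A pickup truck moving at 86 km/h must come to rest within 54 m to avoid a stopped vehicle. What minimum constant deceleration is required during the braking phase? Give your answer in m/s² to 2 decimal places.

Required deceleration ≈ 5.28 m/s²

86 km/h ÷ 3.6 = 23.8889 m/s.
v² = 2a·d ⇒ a = v²/(2d) = 23.8889² / (2 × 54.000) = 570.680 / 108.000 = 5.2841 m/s².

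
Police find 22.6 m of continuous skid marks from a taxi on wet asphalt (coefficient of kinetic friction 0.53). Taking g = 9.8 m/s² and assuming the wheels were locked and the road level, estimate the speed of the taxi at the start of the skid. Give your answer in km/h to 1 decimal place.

Initial speed ≈ 55.2 km/h

Deceleration a = μg = 0.53 × 9.8 = 5.194 m/s².
v = √(2a·d) = √(2 × 5.194 × 22.6) = √234.769 = 15.3222 m/s.
= 15.3222 × 3.6 = 55.160 km/h.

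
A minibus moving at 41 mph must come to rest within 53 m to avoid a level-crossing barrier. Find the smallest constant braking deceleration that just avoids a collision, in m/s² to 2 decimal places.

41 mph × 0.44704 = 18.3286 m/s.
v² = 2a·d ⇒ a = v²/(2d) = 18.3286² / (2 × 53.000) = 335.938 / 106.000 = 3.1692 m/s².

Required deceleration ≈ 3.17 m/s²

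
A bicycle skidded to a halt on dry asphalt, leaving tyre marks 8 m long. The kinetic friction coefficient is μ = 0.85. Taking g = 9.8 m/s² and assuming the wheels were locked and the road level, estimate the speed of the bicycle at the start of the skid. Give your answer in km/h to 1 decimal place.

Deceleration a = μg = 0.85 × 9.8 = 8.330 m/s².
v = √(2a·d) = √(2 × 8.330 × 8) = √133.280 = 11.5447 m/s.
= 11.5447 × 3.6 = 41.561 km/h.

Initial speed ≈ 41.6 km/h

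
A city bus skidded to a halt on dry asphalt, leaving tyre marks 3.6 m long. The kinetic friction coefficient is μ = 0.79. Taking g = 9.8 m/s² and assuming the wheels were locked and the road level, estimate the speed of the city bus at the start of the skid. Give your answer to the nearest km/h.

Initial speed ≈ 27 km/h

Deceleration a = μg = 0.79 × 9.8 = 7.742 m/s².
v = √(2a·d) = √(2 × 7.742 × 3.6) = √55.742 = 7.4661 m/s.
= 7.4661 × 3.6 = 26.878 km/h.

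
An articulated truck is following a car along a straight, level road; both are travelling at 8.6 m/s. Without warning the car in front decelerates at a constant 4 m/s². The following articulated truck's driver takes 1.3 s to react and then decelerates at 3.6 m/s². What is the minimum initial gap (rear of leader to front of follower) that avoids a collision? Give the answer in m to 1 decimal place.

Minimum gap ≈ 12.2 m

Leader travels v²/(2a_L) = 73.960 / 8.000 = 9.245 m before stopping.
Follower covers v·t_r = 8.6000 × 1.3 = 11.180 m while reacting, then v²/(2a_F) = 73.960 / 7.200 = 10.272 m while braking, for a total of 11.180 + 10.272 = 21.452 m.
Since a_F ≤ a_L and the follower starts braking later, the follower is never slower than the leader, so the closest approach is when both have stopped.
Minimum gap = 21.452 − 9.245 = 12.207 m.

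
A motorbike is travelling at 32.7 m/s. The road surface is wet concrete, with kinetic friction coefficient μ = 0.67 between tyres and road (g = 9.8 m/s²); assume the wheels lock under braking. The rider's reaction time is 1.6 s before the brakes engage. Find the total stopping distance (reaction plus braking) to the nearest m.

Total stopping distance ≈ 134 m

a = μg = 0.67 × 9.8 = 6.566 m/s².
Reaction distance = v·t_r = 32.7000 × 1.6 = 52.320 m.
Braking distance = v²/(2a) = 32.7000² / (2 × 6.566) = 1069.290 / 13.132 = 81.426 m.
Total = 52.320 + 81.426 = 133.746 m.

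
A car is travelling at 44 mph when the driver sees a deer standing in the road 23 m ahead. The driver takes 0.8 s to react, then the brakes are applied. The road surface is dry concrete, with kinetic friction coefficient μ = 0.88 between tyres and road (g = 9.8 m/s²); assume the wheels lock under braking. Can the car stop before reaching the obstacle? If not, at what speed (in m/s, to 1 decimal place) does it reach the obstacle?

44 mph × 0.44704 = 19.6698 m/s.
a = μg = 0.88 × 9.8 = 8.624 m/s².
Reaction distance = 19.6698 × 0.8 = 15.736 m.
Braking distance needed to stop: v²/(2a) = 386.901 / 17.248 = 22.432 m, so total needed = 15.736 + 22.432 = 38.168 m > 23 m — it cannot stop.
Distance remaining when braking begins: 23 − 15.736 = 7.264 m.
v² = v₀² − 2a·d = 386.901 − 2 × 8.624 × 7.264 = 261.612 m²/s².
v = √261.612 = 16.174 m/s.

No — it strikes the obstacle at 16.2 m/s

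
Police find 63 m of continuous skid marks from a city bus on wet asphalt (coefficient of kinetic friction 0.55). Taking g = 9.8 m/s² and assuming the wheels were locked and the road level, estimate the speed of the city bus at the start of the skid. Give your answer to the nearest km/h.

Deceleration a = μg = 0.55 × 9.8 = 5.390 m/s².
v = √(2a·d) = √(2 × 5.390 × 63) = √679.140 = 26.0603 m/s.
= 26.0603 × 3.6 = 93.817 km/h.

Initial speed ≈ 94 km/h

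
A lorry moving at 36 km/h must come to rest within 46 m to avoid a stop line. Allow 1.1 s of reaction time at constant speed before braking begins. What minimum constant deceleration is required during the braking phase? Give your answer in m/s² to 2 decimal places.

36 km/h ÷ 3.6 = 10.0000 m/s.
Distance covered during reaction = 10.0000 × 1.1 = 11.000 m.
Distance available for braking: 46 − 11.000 = 35.000 m.
v² = 2a·d ⇒ a = v²/(2d) = 10.0000² / (2 × 35.000) = 100.000 / 70.000 = 1.4286 m/s².

Required deceleration ≈ 1.43 m/s²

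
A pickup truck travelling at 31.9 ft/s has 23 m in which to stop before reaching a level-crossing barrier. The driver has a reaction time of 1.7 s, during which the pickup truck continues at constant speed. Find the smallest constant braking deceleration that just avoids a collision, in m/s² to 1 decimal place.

31.9 ft/s × 0.3048 = 9.7231 m/s.
Distance covered during reaction = 9.7231 × 1.7 = 16.529 m.
Distance available for braking: 23 − 16.529 = 6.471 m.
v² = 2a·d ⇒ a = v²/(2d) = 9.7231² / (2 × 6.471) = 94.539 / 12.942 = 7.3048 m/s².

Required deceleration ≈ 7.3 m/s²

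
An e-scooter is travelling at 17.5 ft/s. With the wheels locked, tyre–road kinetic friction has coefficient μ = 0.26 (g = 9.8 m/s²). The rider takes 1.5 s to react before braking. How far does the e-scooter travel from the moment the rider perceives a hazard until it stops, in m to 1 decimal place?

Total stopping distance ≈ 13.6 m

17.5 ft/s × 0.3048 = 5.3340 m/s.
a = μg = 0.26 × 9.8 = 2.548 m/s².
Reaction distance = v·t_r = 5.3340 × 1.5 = 8.001 m.
Braking distance = v²/(2a) = 5.3340² / (2 × 2.548) = 28.452 / 5.096 = 5.583 m.
Total = 8.001 + 5.583 = 13.584 m.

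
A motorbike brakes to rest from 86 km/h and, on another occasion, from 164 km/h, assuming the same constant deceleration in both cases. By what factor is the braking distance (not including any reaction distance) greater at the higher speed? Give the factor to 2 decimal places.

Braking distance d = v²/(2a), so with a fixed, d ∝ v².
Factor = (164/86)² = 1.9070² = 3.6366.

Factor ≈ 3.64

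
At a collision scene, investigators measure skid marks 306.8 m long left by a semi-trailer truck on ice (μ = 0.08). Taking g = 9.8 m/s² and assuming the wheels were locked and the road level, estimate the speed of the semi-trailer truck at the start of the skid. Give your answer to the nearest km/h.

Deceleration a = μg = 0.08 × 9.8 = 0.784 m/s².
v = √(2a·d) = √(2 × 0.784 × 306.8) = √481.062 = 21.9331 m/s.
= 21.9331 × 3.6 = 78.959 km/h.

Initial speed ≈ 79 km/h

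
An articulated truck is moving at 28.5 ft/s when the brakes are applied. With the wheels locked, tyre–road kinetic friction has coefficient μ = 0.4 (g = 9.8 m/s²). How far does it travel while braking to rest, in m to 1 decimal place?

Braking distance ≈ 9.6 m

28.5 ft/s × 0.3048 = 8.6868 m/s.
a = μg = 0.4 × 9.8 = 3.920 m/s².
Braking distance = v²/(2a) = 8.6868² / (2 × 3.920) = 75.460 / 7.840 = 9.625 m.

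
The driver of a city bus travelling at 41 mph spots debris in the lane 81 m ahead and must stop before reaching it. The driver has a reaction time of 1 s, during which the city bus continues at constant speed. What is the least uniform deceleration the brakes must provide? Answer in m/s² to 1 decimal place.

41 mph × 0.44704 = 18.3286 m/s.
Distance covered during reaction = 18.3286 × 1 = 18.329 m.
Distance available for braking: 81 − 18.329 = 62.671 m.
v² = 2a·d ⇒ a = v²/(2d) = 18.3286² / (2 × 62.671) = 335.938 / 125.342 = 2.6802 m/s².

Required deceleration ≈ 2.7 m/s²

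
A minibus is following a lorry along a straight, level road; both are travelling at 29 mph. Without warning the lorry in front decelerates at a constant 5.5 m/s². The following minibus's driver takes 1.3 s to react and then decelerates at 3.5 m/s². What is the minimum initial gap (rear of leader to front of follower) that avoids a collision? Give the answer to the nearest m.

Minimum gap ≈ 26 m

29 mph × 0.44704 = 12.9642 m/s.
Leader travels v²/(2a_L) = 168.070 / 11.000 = 15.279 m before stopping.
Follower covers v·t_r = 12.9642 × 1.3 = 16.853 m while reacting, then v²/(2a_F) = 168.070 / 7.000 = 24.010 m while braking, for a total of 16.853 + 24.010 = 40.863 m.
Since a_F ≤ a_L and the follower starts braking later, the follower is never slower than the leader, so the closest approach is when both have stopped.
Minimum gap = 40.863 − 15.279 = 25.584 m.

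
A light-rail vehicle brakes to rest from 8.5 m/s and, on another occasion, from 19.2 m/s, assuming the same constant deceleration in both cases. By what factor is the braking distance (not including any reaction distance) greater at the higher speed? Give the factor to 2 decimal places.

Factor ≈ 5.10

Braking distance d = v²/(2a), so with a fixed, d ∝ v².
Factor = (19.2/8.5)² = 2.2588² = 5.1022.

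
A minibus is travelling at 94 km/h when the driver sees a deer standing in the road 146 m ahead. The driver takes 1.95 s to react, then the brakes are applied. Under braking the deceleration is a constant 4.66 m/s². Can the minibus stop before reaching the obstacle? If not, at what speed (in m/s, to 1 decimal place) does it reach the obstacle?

Yes — it stops about 21.9 m short of the obstacle, so it never reaches it

94 km/h ÷ 3.6 = 26.1111 m/s.
Reaction distance = 26.1111 × 1.95 = 50.917 m.
Braking distance = v²/(2a) = 681.790 / 9.320 = 73.153 m.
Total stopping distance = 50.917 + 73.153 = 124.070 m, vs 146 m available — it stops with 146 − 124.070 = 21.930 m to spare.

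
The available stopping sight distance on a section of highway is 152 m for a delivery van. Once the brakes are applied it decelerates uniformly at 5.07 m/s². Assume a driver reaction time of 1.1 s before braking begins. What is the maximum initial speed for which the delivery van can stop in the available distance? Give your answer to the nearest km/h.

Stopping distance: v·t_r + v²/(2a) = 152 with t_r = 1.1 s and a = 5.070 m/s².
So v² + 11.154 v − 1541.28 = 0.
Positive root: v = −a·t_r + √((a·t_r)² + 2a·d) = −5.577 + √(31.103 + 1541.28) = 34.0763 m/s.
34.0763 m/s × 3.6 = 122.675 km/h.

Maximum speed ≈ 123 km/h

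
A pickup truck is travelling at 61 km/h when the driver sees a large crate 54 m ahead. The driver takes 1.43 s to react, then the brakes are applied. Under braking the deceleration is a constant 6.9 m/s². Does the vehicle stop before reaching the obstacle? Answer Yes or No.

Yes

61 km/h ÷ 3.6 = 16.9444 m/s.
Reaction distance = 16.9444 × 1.43 = 24.230 m.
Braking distance = v²/(2a) = 287.113 / 13.800 = 20.805 m.
Total stopping distance = 24.230 + 20.805 = 45.035 m, vs 54 m available — it stops with 54 − 45.035 = 8.965 m to spare.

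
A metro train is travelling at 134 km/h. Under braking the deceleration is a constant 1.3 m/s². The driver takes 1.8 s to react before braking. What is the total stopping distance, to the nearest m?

134 km/h ÷ 3.6 = 37.2222 m/s.
Reaction distance = v·t_r = 37.2222 × 1.8 = 67.000 m.
Braking distance = v²/(2a) = 37.2222² / (2 × 1.300) = 1385.492 / 2.600 = 532.882 m.
Total = 67.000 + 532.882 = 599.882 m.

Total stopping distance ≈ 600 m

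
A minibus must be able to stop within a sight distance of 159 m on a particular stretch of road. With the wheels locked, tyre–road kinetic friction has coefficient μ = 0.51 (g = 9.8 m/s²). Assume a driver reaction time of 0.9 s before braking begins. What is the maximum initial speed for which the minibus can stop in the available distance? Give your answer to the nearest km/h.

Maximum speed ≈ 128 km/h

a = μg = 0.51 × 9.8 = 4.998 m/s².
Stopping distance: v·t_r + v²/(2a) = 159 with t_r = 0.9 s and a = 4.998 m/s².
So v² + 8.996 v − 1589.36 = 0.
Positive root: v = −a·t_r + √((a·t_r)² + 2a·d) = −4.498 + √(20.232 + 1589.36) = 35.6217 m/s.
35.6217 m/s × 3.6 = 128.238 km/h.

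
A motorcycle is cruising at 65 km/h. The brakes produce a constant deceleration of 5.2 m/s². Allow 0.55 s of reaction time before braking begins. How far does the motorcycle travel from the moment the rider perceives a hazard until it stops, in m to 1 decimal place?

65 km/h ÷ 3.6 = 18.0556 m/s.
Reaction distance = v·t_r = 18.0556 × 0.55 = 9.931 m.
Braking distance = v²/(2a) = 18.0556² / (2 × 5.200) = 326.005 / 10.400 = 31.347 m.
Total = 9.931 + 31.347 = 41.278 m.

Total stopping distance ≈ 41.3 m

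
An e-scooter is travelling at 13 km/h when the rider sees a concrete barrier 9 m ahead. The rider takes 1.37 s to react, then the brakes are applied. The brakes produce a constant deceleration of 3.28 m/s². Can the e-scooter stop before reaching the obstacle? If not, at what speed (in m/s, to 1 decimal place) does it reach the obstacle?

Yes — it stops about 2.1 m short of the obstacle, so it never reaches it

13 km/h ÷ 3.6 = 3.6111 m/s.
Reaction distance = 3.6111 × 1.37 = 4.947 m.
Braking distance = v²/(2a) = 13.040 / 6.560 = 1.988 m.
Total stopping distance = 4.947 + 1.988 = 6.935 m, vs 9 m available — it stops with 9 − 6.935 = 2.065 m to spare.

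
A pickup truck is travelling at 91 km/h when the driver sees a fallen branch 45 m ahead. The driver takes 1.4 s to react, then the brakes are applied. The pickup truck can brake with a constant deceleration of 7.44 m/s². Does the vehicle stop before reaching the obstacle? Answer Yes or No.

No

91 km/h ÷ 3.6 = 25.2778 m/s.
Reaction distance = 25.2778 × 1.4 = 35.389 m.
Braking distance = v²/(2a) = 638.967 / 14.880 = 42.941 m.
Total stopping distance = 35.389 + 42.941 = 78.330 m, vs 45 m available — it cannot stop in time and overshoots by 78.330 − 45 = 33.330 m.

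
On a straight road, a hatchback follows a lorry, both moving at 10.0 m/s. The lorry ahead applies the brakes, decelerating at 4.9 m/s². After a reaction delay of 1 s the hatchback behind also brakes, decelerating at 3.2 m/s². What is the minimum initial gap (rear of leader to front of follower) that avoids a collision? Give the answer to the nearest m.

Leader travels v²/(2a_L) = 100.000 / 9.800 = 10.204 m before stopping.
Follower covers v·t_r = 10.0000 × 1 = 10.000 m while reacting, then v²/(2a_F) = 100.000 / 6.400 = 15.625 m while braking, for a total of 10.000 + 15.625 = 25.625 m.
Since a_F ≤ a_L and the follower starts braking later, the follower is never slower than the leader, so the closest approach is when both have stopped.
Minimum gap = 25.625 − 10.204 = 15.421 m.

Minimum gap ≈ 15 m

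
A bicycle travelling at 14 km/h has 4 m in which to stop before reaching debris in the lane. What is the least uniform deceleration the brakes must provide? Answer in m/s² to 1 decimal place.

14 km/h ÷ 3.6 = 3.8889 m/s.
v² = 2a·d ⇒ a = v²/(2d) = 3.8889² / (2 × 4.000) = 15.124 / 8.000 = 1.8905 m/s².

Required deceleration ≈ 1.9 m/s²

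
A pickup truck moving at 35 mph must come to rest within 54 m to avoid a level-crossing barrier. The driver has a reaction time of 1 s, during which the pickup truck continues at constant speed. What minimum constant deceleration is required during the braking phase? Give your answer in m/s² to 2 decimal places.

35 mph × 0.44704 = 15.6464 m/s.
Distance covered during reaction = 15.6464 × 1 = 15.646 m.
Distance available for braking: 54 − 15.646 = 38.354 m.
v² = 2a·d ⇒ a = v²/(2d) = 15.6464² / (2 × 38.354) = 244.810 / 76.708 = 3.1915 m/s².

Required deceleration ≈ 3.19 m/s²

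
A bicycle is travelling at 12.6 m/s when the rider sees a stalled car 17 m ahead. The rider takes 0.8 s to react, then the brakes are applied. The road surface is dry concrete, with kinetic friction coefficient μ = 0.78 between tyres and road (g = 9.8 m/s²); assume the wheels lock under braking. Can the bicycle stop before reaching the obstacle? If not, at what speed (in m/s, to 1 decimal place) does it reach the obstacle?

No — it strikes the obstacle at 7.3 m/s

a = μg = 0.78 × 9.8 = 7.644 m/s².
Reaction distance = 12.6000 × 0.8 = 10.080 m.
Braking distance needed to stop: v²/(2a) = 158.760 / 15.288 = 10.385 m, so total needed = 10.080 + 10.385 = 20.465 m > 17 m — it cannot stop.
Distance remaining when braking begins: 17 − 10.080 = 6.920 m.
v² = v₀² − 2a·d = 158.760 − 2 × 7.644 × 6.920 = 52.967 m²/s².
v = √52.967 = 7.278 m/s.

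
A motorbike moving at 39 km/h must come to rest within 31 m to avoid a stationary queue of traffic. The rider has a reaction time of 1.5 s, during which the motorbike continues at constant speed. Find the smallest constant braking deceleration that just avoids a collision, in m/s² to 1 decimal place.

39 km/h ÷ 3.6 = 10.8333 m/s.
Distance covered during reaction = 10.8333 × 1.5 = 16.250 m.
Distance available for braking: 31 − 16.250 = 14.750 m.
v² = 2a·d ⇒ a = v²/(2d) = 10.8333² / (2 × 14.750) = 117.360 / 29.500 = 3.9783 m/s².

Required deceleration ≈ 4.0 m/s²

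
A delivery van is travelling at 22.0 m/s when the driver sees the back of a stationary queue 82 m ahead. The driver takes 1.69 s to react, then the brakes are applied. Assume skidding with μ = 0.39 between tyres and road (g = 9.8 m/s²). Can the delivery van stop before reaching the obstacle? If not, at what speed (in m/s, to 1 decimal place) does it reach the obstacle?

No — it strikes the obstacle at 11.9 m/s

a = μg = 0.39 × 9.8 = 3.822 m/s².
Reaction distance = 22.0000 × 1.69 = 37.180 m.
Braking distance needed to stop: v²/(2a) = 484.000 / 7.644 = 63.318 m, so total needed = 37.180 + 63.318 = 100.498 m > 82 m — it cannot stop.
Distance remaining when braking begins: 82 − 37.180 = 44.820 m.
v² = v₀² − 2a·d = 484.000 − 2 × 3.822 × 44.820 = 141.396 m²/s².
v = √141.396 = 11.891 m/s.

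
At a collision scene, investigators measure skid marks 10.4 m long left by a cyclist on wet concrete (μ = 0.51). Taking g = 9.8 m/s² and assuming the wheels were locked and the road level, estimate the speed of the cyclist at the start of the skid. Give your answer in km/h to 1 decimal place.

Initial speed ≈ 36.7 km/h

Deceleration a = μg = 0.51 × 9.8 = 4.998 m/s².
v = √(2a·d) = √(2 × 4.998 × 10.4) = √103.958 = 10.1960 m/s.
= 10.1960 × 3.6 = 36.706 km/h.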